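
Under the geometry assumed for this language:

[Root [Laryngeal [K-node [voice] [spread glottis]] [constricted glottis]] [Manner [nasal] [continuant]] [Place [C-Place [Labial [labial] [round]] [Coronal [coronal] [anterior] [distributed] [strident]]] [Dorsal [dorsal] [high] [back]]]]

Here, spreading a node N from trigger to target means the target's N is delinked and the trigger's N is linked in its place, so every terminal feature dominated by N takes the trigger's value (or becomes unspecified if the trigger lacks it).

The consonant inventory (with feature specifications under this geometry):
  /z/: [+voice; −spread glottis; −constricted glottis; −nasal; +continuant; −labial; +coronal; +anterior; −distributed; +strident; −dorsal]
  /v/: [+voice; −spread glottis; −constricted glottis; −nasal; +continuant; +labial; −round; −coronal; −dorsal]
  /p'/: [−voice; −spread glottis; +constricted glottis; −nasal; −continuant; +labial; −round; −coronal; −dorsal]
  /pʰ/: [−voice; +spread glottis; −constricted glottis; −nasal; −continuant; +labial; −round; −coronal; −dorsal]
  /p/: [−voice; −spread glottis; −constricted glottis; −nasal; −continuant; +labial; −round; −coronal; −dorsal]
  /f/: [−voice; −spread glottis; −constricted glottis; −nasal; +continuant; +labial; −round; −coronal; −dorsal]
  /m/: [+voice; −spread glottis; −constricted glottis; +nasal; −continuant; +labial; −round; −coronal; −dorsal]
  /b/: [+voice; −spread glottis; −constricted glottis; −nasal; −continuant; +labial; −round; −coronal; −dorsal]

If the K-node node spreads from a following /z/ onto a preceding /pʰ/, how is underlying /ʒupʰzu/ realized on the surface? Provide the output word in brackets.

[ʒubzu]

Terminals under K-node in this geometry: [voice], [spread glottis].
Spreading K-node from /z/ onto /pʰ/ replaces those values with /z/'s: [+voice], [−spread glottis]. Features outside K-node ([constricted glottis], [nasal], [continuant], …) stay as in /pʰ/.
This feature bundle is that of [b], so /ʒupʰzu/ surfaces as [ʒubzu].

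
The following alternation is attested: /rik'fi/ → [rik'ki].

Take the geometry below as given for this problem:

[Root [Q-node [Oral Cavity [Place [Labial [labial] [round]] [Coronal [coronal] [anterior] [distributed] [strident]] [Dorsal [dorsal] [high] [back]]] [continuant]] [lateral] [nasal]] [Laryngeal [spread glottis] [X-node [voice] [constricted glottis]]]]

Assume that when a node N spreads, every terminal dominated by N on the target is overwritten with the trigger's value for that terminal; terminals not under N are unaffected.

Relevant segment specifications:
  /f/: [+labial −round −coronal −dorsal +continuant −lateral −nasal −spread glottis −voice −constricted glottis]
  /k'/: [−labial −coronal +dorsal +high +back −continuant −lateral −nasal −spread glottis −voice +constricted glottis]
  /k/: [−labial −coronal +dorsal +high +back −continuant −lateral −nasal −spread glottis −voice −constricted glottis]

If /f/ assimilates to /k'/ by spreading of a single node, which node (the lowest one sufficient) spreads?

Oral Cavity

The alternation /f/ → [k] changes [continuant], [labial], [round], [dorsal], [high], [back] and nothing else.
The smallest constituent containing every changed terminal is Oral Cavity — each of its daughters lacks at least one of the affected features.
If Oral Cavity spreads, every terminal under it takes /k'/'s value, producing [k] as observed.
[constricted glottis] stays as in /f/ although /k'/ differs there, so no node dominating it spread; among the remaining candidates Oral Cavity is the lowest that derives the output.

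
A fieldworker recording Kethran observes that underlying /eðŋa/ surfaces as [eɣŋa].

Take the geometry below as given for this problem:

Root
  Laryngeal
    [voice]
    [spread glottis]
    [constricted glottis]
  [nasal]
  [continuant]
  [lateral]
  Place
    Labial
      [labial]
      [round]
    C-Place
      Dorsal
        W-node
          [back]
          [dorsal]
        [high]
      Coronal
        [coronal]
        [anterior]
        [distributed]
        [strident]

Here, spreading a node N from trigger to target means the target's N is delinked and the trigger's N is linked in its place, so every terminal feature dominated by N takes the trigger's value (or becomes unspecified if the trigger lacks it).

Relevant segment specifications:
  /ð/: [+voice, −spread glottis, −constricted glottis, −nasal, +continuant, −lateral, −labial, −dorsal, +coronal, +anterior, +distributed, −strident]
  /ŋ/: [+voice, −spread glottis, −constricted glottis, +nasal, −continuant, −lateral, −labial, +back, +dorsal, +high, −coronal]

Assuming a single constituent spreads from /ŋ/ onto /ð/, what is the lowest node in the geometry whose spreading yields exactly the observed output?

C-Place

/ð/ and [ɣ] differ in [coronal], [anterior], [distributed], [strident], [dorsal], [high], [back]; every other specified feature is identical.
In this geometry the lowest node dominating all of them is C-Place: every daughter of C-Place dominates only a proper subset, so no lower node suffices.
Spreading C-Place from /ŋ/ overwrites each of those terminals with /ŋ/'s values, yielding exactly [ɣ].
[nasal], [continuant] stay as in /ð/ although /ŋ/ differs there, so no node dominating them spread; among the remaining candidates C-Place is the lowest that derives the output.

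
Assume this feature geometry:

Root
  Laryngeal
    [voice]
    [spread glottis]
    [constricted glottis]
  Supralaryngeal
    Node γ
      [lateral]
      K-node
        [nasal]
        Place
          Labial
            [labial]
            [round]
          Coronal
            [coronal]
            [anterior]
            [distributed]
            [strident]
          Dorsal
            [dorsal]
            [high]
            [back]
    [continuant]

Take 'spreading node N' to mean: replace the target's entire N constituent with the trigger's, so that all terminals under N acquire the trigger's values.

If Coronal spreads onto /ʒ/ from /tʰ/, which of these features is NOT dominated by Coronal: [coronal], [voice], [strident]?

[voice]

Under this geometry, Coronal contains [coronal], [anterior], [distributed], [strident].
[coronal], [strident] all lie under Coronal, so they are overwritten when Coronal spreads.
[voice] is not within the Coronal subtree (it hangs from Laryngeal), so /ʒ/'s [voice] value survives.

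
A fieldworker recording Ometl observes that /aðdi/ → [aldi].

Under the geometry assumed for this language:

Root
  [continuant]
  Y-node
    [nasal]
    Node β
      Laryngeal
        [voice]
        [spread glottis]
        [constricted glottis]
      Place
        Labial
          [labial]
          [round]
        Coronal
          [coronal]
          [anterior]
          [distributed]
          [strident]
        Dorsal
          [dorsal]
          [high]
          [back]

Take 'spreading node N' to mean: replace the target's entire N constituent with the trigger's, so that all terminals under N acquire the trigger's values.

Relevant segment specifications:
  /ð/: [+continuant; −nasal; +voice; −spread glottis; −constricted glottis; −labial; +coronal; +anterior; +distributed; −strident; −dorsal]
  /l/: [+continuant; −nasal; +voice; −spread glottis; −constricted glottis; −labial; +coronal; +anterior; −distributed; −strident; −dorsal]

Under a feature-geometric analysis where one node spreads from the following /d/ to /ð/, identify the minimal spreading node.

[distributed]

Feature comparison: [distributed] differs between /ð/ and [l]; the remaining terminals match.
With a single altered terminal, the smallest constituent that could spread is that terminal — [distributed].
[continuant] stays as in /ð/ although /d/ differs there, so no node dominating it spread; among the remaining candidates [distributed] is the lowest that derives the output.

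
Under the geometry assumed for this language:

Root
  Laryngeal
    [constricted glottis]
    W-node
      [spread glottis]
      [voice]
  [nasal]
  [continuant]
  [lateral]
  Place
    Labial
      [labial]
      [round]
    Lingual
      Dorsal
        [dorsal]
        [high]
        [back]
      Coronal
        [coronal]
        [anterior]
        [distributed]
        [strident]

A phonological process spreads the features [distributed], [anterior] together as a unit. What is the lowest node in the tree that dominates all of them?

Coronal

[distributed] is immediately dominated by Coronal.
[anterior] is immediately dominated by Coronal.
These paths first converge at Coronal; no daughter of Coronal dominates all 2 features, so Coronal is the minimal constituent.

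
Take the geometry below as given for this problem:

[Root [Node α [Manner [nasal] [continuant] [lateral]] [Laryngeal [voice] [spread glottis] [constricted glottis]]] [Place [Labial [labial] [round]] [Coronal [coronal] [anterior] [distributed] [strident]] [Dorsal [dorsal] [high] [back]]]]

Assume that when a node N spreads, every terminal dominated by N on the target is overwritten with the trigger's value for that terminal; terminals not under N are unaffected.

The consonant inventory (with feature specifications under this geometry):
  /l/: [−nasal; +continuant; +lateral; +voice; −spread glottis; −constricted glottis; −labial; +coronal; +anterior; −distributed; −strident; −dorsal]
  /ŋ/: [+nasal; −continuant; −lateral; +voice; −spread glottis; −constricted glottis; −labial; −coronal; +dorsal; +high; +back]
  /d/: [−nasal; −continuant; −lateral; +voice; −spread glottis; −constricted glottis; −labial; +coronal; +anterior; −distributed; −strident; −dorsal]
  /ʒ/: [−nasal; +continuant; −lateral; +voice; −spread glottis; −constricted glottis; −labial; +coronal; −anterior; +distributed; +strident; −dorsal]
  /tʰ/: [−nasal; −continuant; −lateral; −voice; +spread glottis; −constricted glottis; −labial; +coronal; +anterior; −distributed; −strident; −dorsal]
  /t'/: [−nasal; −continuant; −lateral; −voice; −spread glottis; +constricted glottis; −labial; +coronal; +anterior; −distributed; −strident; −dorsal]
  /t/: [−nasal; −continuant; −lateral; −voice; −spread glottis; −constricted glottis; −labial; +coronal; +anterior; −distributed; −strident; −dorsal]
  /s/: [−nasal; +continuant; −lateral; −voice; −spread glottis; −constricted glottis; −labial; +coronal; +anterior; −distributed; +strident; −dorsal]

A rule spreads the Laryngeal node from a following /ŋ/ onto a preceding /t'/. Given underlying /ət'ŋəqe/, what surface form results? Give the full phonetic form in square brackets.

The Laryngeal node dominates the terminals [voice], [spread glottis], [constricted glottis].
After delinking /t'/'s Laryngeal and linking /ŋ/'s, the affected terminals become [+voice], [−spread glottis], [−constricted glottis]; [nasal], [continuant], [lateral], … (outside Laryngeal) are retained from /t'/.
This feature bundle is that of [d], so /ət'ŋəqe/ surfaces as [ədŋəqe].

[ədŋəqe]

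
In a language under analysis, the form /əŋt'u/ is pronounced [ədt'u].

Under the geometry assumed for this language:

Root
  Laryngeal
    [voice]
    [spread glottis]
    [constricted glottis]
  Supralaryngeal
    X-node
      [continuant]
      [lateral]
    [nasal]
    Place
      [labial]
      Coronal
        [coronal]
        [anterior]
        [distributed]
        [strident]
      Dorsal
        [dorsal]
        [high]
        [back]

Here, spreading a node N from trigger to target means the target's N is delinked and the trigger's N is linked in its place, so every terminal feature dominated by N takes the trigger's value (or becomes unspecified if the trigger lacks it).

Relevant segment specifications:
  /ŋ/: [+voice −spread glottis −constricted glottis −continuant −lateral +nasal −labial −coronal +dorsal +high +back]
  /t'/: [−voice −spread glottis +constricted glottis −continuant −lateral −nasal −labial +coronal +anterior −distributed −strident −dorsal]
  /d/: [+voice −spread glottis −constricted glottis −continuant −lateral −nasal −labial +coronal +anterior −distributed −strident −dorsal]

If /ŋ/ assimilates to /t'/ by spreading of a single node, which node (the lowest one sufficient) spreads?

The alternation /ŋ/ → [d] changes [nasal], [coronal], [anterior], [distributed], [strident], [dorsal], [high], [back] and nothing else.
The smallest constituent containing every changed terminal is Supralaryngeal — each of its daughters lacks at least one of the affected features.
If Supralaryngeal spreads, every terminal under it takes /t'/'s value, producing [d] as observed.
Had Root spread, [constricted glottis], [voice] would have taken /t'/'s values; they stay as in /ŋ/, confirming the spreading constituent is exactly Supralaryngeal.

Supralaryngeal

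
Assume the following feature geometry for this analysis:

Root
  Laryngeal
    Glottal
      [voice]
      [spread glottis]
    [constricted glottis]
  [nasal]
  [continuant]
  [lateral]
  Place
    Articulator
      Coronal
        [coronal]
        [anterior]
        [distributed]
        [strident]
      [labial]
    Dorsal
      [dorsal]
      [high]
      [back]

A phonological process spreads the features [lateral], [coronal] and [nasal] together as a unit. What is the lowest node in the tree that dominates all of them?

[lateral] is immediately dominated by Root.
[coronal] is immediately dominated by Coronal.
[nasal] is immediately dominated by Root.
Root is the lowest common ancestor — every listed feature sits under it, and no single subconstituent of Root covers them all.

Root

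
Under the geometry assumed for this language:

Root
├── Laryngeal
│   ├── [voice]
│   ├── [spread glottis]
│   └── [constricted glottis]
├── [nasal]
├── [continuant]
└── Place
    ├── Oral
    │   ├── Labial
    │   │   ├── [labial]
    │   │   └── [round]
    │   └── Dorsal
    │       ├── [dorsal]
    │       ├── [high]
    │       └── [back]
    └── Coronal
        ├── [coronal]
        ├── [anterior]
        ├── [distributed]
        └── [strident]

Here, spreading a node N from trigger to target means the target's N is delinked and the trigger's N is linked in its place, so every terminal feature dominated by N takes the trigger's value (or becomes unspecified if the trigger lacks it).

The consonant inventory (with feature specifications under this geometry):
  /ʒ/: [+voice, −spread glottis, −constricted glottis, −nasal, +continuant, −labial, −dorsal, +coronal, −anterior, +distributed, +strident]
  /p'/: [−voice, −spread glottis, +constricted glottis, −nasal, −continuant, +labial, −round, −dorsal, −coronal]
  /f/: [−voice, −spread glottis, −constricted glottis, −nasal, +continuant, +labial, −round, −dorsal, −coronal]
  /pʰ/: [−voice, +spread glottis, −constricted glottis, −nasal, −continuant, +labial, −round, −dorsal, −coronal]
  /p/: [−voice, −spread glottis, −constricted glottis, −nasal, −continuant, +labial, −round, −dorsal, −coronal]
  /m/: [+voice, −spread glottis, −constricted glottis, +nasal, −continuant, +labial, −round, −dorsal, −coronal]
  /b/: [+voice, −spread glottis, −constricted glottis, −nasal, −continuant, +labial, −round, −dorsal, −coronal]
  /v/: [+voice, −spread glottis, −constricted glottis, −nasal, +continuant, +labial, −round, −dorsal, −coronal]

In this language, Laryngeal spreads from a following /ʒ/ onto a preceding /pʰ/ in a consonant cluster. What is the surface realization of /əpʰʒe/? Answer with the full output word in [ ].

[əbʒe]

Laryngeal immediately or transitively dominates [voice], [spread glottis], [constricted glottis].
After delinking /pʰ/'s Laryngeal and linking /ʒ/'s, the affected terminals become [+voice], [−spread glottis], [−constricted glottis]; [nasal], [continuant], [labial], … (outside Laryngeal) are retained from /pʰ/.
The resulting bundle matches /b/ in the inventory; substituting it for /pʰ/ gives [əbʒe].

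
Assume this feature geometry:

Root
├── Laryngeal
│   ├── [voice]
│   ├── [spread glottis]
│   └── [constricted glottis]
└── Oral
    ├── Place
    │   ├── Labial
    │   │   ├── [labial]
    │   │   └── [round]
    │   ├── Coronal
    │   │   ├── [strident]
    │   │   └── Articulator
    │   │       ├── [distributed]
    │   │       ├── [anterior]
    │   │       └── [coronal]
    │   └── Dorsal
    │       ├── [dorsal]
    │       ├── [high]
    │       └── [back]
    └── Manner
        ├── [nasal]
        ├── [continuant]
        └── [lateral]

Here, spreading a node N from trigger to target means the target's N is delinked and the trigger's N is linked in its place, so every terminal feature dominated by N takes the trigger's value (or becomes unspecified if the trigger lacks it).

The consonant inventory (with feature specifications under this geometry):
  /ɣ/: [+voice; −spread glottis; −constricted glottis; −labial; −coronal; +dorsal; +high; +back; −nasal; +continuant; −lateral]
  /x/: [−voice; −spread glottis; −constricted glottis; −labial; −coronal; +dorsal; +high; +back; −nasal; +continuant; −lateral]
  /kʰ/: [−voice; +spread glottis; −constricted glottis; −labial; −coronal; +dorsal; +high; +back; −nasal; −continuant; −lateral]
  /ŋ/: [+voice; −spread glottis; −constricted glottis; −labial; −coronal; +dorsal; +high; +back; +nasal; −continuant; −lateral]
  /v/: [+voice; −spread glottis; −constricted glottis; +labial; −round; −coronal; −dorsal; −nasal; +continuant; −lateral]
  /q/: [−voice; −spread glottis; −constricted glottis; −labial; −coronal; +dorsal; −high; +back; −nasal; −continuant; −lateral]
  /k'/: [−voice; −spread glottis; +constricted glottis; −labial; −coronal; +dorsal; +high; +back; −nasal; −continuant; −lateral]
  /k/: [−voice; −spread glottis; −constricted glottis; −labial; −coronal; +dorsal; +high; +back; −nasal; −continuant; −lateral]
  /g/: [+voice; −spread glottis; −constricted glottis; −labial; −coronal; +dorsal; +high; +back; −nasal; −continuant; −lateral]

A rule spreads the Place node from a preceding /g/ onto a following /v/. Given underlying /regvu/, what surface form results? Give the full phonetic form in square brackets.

Terminals under Place in this geometry: [labial], [round], [strident], [distributed], [anterior], [coronal], [dorsal], [high], [back].
Spreading Place from /g/ onto /v/ replaces those values with /g/'s: [−labial], [−coronal], [+dorsal], [+high], [+back]. Features outside Place ([voice], [spread glottis], [constricted glottis], …) stay as in /v/.
The resulting bundle matches /ɣ/ in the inventory; substituting it for /v/ gives [regɣu].

[regɣu]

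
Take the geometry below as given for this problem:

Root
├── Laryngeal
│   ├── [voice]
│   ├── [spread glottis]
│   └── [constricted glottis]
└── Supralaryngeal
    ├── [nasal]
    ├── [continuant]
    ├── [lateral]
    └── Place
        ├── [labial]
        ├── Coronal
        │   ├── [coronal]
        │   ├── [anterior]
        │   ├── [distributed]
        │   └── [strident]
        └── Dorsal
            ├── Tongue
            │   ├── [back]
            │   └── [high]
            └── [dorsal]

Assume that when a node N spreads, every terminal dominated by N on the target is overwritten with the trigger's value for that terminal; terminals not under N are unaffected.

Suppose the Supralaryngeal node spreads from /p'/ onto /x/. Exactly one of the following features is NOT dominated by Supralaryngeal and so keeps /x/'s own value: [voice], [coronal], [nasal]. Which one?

[voice]

The terminals dominated by Supralaryngeal are [nasal], [continuant], [lateral], [labial], [coronal], [anterior], [distributed], [strident], [back], [high], [dorsal].
[nasal], [coronal] all lie under Supralaryngeal, so they are overwritten when Supralaryngeal spreads.
But [voice] is a dependent of Laryngeal, outside Supralaryngeal; it is therefore untouched by the spreading.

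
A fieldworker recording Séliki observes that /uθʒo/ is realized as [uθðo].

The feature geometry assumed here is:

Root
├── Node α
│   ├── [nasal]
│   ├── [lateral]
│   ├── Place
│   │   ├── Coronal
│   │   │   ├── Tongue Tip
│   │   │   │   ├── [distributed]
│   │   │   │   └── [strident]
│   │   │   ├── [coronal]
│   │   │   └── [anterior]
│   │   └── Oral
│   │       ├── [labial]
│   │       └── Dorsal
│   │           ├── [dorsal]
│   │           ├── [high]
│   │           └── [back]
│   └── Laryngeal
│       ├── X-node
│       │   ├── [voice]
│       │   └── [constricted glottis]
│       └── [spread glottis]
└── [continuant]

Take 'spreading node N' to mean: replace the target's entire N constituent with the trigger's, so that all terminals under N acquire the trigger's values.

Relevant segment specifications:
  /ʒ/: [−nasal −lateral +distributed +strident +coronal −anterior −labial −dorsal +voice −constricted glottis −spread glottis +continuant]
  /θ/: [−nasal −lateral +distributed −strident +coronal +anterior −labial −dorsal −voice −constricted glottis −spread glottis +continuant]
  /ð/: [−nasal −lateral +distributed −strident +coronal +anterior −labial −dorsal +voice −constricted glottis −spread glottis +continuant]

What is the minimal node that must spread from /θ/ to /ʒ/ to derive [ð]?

Coronal

The alternation /ʒ/ → [ð] changes [anterior], [strident] and nothing else.
These terminals are all dominated by Coronal, and no proper subconstituent of Coronal covers them all; Coronal is their lowest common ancestor.
Spreading Coronal from /θ/ overwrites each of those terminals with /θ/'s values, yielding exactly [ð].
[voice] stays as in /ʒ/ although /θ/ differs there, so no node dominating it spread; among the remaining candidates Coronal is the lowest that derives the output.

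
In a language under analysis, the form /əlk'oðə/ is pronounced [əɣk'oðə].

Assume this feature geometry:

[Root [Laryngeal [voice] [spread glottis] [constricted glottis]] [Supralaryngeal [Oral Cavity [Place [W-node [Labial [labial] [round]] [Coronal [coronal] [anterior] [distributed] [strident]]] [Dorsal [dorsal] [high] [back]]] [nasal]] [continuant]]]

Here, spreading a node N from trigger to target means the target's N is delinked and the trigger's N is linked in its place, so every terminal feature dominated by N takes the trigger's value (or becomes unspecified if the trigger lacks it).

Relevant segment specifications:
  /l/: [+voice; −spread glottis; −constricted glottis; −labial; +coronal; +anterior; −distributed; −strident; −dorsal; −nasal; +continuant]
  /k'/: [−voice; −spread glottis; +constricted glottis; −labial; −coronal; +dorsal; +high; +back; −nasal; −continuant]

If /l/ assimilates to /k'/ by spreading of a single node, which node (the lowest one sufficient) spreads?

Comparing /l/ with its surface form [ɣ], the features that change are [coronal], [anterior], [distributed], [strident], [dorsal], [high], [back].
Tracing each changed feature up the tree, the paths first meet at Place; any lower node misses at least one of them.
Delinking /l/'s Place and associating /k'/'s Place gives precisely the feature bundle of [ɣ].
[continuant], [constricted glottis] stay as in /l/ although /k'/ differs there, so no node dominating them spread; among the remaining candidates Place is the lowest that derives the output.

Place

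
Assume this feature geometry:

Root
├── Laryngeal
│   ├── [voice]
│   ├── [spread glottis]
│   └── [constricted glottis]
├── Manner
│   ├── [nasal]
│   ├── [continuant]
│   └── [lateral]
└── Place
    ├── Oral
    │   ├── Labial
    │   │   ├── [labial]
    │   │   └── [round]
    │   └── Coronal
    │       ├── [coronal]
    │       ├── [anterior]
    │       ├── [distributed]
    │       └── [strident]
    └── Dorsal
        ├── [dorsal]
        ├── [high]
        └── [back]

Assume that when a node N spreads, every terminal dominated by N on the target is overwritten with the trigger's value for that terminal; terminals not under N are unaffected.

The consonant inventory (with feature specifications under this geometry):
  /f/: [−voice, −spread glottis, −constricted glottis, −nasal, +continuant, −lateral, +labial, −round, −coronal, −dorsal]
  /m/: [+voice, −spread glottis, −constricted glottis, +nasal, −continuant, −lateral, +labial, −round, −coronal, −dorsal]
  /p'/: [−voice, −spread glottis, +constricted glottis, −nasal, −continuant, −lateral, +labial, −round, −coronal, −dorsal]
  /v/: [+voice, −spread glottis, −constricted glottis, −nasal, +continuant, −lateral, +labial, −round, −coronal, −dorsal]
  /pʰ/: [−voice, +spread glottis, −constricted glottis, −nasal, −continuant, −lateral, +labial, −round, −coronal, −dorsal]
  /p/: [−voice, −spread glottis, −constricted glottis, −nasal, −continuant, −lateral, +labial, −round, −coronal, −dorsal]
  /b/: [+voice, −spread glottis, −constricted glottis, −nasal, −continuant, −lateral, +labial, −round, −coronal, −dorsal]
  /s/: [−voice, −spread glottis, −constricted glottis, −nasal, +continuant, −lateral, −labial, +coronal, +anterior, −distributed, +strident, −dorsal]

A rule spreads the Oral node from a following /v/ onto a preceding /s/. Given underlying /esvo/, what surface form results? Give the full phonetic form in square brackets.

The Oral node dominates the terminals [labial], [round], [coronal], [anterior], [distributed], [strident].
After delinking /s/'s Oral and linking /v/'s, the affected terminals become [+labial], [−round], [−coronal]; [voice], [spread glottis], [constricted glottis], … (outside Oral) are retained from /s/.
The resulting bundle matches /f/ in the inventory; substituting it for /s/ gives [efvo].

[efvo]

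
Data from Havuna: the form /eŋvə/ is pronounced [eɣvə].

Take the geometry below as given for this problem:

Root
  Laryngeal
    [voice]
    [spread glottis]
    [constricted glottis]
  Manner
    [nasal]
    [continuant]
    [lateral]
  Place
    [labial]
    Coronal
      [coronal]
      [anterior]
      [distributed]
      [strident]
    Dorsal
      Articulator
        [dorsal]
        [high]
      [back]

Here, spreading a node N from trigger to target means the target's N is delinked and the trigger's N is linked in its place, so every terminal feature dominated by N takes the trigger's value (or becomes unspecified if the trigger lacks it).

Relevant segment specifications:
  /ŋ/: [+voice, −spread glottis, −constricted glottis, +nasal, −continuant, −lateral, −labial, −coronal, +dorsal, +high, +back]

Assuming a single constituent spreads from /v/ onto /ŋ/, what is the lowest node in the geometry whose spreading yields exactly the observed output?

Manner

/ŋ/ and [ɣ] differ in [nasal], [continuant]; every other specified feature is identical.
These terminals are all dominated by Manner, and no proper subconstituent of Manner covers them all; Manner is their lowest common ancestor.
Spreading Manner from /v/ overwrites each of those terminals with /v/'s values, yielding exactly [ɣ].
Since [labial], [dorsal] are preserved even though /v/ disagrees there, no node above Manner spread.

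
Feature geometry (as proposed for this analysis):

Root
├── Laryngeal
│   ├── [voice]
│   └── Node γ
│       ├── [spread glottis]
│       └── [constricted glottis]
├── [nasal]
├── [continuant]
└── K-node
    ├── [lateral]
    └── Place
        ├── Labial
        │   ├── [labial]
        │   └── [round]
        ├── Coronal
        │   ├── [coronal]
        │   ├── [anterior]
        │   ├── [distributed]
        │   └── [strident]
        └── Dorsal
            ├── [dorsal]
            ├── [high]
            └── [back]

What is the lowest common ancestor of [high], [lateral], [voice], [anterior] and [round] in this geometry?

Root

[high]: Root ▹ K-node ▹ Place ▹ Dorsal ▹ [high].
[lateral]: Root ▹ K-node ▹ [lateral].
[voice]: Root ▹ Laryngeal ▹ [voice].
[anterior]: Root ▹ K-node ▹ Place ▹ Coronal ▹ [anterior].
[round]: Root ▹ K-node ▹ Place ▹ Labial ▹ [round].
Root is the lowest common ancestor — every listed feature sits under it, and no single subconstituent of Root covers them all.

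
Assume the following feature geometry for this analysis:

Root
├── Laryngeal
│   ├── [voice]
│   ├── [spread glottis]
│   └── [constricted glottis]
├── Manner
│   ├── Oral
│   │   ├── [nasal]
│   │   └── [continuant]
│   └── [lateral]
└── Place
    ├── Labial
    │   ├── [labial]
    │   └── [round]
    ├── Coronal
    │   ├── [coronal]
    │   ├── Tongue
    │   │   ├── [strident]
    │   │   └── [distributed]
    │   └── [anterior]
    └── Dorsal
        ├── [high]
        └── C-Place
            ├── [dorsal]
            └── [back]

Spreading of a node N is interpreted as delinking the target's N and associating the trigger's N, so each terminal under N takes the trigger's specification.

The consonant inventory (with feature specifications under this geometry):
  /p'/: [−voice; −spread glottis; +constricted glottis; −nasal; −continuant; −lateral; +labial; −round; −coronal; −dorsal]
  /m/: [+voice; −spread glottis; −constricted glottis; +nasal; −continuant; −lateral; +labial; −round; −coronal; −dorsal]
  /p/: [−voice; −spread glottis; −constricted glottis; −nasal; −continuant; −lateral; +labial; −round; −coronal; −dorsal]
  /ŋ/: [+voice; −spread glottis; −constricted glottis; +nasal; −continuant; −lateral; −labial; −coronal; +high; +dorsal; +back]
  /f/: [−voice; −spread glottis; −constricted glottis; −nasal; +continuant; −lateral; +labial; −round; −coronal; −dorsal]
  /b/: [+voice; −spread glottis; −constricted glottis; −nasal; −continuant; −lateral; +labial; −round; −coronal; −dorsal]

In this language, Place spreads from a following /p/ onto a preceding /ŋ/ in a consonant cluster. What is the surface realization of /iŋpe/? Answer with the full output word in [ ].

The Place node dominates the terminals [labial], [round], [coronal], [strident], [distributed], [anterior], [high], [dorsal], [back].
The target acquires /p/'s values for everything under Place — [+labial], [−round], [−coronal], [−dorsal] — while keeping its own [voice], [spread glottis], [constricted glottis], ….
This feature bundle is that of [m], so /iŋpe/ surfaces as [impe].

[impe]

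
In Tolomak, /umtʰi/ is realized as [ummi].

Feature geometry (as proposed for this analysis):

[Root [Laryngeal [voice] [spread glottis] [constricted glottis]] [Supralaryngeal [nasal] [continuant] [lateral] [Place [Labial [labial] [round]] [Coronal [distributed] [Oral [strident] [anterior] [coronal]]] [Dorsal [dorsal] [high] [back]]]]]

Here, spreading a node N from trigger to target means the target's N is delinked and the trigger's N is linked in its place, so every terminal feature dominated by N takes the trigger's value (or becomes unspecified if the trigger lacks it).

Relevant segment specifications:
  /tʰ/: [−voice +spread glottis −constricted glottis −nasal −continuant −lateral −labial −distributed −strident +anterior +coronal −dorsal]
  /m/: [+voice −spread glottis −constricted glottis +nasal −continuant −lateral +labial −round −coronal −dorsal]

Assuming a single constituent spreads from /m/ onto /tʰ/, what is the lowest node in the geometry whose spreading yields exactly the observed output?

Comparing /tʰ/ with its surface form [m], the features that change are [voice], [spread glottis], [nasal], [labial], [round], [coronal], [anterior], [distributed], [strident].
The smallest constituent containing every changed terminal is Root — each of its daughters lacks at least one of the affected features.
If Root spreads, every terminal under it takes /m/'s value, producing [m] as observed.

Root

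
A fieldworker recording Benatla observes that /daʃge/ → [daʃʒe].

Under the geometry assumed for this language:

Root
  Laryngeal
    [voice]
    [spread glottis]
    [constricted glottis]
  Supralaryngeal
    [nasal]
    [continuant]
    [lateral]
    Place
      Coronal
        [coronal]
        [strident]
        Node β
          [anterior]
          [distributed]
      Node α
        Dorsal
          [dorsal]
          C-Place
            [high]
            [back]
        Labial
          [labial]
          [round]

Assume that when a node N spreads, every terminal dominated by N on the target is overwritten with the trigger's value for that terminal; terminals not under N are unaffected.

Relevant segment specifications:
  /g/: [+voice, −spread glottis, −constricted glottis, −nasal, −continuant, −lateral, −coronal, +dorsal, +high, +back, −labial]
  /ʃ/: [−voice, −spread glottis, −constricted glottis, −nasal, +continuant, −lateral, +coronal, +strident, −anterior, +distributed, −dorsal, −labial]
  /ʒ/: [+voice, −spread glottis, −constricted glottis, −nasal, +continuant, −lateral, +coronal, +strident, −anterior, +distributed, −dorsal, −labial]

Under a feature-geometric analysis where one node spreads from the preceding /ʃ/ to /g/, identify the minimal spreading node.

Supralaryngeal

The alternation /g/ → [ʒ] changes [continuant], [coronal], [anterior], [distributed], [strident], [dorsal], [high], [back] and nothing else.
These terminals are all dominated by Supralaryngeal, and no proper subconstituent of Supralaryngeal covers them all; Supralaryngeal is their lowest common ancestor.
Spreading Supralaryngeal from /ʃ/ overwrites each of those terminals with /ʃ/'s values, yielding exactly [ʒ].
Had Root spread, [voice] would have taken /ʃ/'s value; it stays as in /g/, confirming the spreading constituent is exactly Supralaryngeal.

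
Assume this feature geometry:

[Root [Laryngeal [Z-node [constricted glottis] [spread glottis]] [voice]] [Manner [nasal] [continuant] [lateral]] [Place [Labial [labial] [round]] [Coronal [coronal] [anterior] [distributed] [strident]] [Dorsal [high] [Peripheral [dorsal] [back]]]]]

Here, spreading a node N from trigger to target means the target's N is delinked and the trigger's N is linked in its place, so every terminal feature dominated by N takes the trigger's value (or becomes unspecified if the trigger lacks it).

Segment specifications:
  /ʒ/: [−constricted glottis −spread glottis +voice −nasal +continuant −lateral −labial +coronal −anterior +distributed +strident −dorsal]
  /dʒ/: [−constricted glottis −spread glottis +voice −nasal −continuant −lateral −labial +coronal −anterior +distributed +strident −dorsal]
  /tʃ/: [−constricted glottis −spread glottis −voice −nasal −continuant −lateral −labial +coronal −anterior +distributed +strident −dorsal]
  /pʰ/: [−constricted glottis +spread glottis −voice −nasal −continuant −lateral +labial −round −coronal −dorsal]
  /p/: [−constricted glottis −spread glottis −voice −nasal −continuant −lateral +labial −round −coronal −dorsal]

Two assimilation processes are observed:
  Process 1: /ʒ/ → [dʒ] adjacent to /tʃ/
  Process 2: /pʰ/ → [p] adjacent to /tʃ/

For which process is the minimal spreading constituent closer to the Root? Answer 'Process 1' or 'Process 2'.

Process 1

Process 1: the feature that changes is [continuant]; the minimal node is [continuant] (depth 2).
Process 2: the feature that changes is [spread glottis]; the minimal node is [spread glottis] (depth 3).
Depth 2 < depth 3; Process 1 involves the structurally higher constituent [continuant].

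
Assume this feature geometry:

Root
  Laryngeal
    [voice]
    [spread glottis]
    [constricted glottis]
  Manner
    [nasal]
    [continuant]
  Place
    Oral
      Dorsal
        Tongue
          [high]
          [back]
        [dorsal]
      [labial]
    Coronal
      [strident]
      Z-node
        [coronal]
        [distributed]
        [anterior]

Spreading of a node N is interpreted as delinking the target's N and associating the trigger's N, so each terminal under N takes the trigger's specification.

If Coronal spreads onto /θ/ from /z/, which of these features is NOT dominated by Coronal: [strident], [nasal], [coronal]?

Under this geometry, Coronal contains [strident], [coronal], [distributed], [anterior].
[strident], [coronal] all lie under Coronal, so they are overwritten when Coronal spreads.
[nasal] is not within the Coronal subtree (it hangs from Manner), so /θ/'s [nasal] value survives.

[nasal]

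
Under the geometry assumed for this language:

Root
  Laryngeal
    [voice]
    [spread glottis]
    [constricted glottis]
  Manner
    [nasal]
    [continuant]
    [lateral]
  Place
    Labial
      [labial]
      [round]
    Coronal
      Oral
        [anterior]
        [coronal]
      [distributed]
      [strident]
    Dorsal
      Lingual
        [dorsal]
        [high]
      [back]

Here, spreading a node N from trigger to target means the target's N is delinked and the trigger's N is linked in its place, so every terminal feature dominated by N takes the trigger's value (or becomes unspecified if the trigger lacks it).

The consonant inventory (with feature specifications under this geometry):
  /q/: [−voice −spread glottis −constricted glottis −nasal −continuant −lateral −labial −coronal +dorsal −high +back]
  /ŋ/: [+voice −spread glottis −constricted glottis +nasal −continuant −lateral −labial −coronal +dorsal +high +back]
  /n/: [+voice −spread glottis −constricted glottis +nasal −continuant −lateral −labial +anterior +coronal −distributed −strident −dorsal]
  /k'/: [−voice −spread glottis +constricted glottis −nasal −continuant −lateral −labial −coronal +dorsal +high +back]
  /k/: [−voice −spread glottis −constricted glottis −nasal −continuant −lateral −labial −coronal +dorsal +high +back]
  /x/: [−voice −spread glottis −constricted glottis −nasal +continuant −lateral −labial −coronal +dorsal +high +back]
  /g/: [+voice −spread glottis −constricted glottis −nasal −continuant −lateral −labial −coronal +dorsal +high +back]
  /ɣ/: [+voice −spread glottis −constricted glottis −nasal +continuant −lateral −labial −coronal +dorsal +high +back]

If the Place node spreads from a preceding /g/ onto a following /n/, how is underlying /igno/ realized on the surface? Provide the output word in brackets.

[igŋo]

Place immediately or transitively dominates [labial], [round], [anterior], [coronal], [distributed], [strident], [dorsal], [high], [back].
After delinking /n/'s Place and linking /g/'s, the affected terminals become [−labial], [−coronal], [+dorsal], [+high], [+back]; [voice], [spread glottis], [constricted glottis], … (outside Place) are retained from /n/.
Among the inventory, only /ŋ/ has exactly this specification, giving the surface form [igŋo].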